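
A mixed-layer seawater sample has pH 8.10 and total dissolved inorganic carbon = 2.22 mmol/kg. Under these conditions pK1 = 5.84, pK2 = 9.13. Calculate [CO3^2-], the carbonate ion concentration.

α₂ = 1 / (1 + [H⁺]/K2 + [H⁺]²/(K1K2)) = 1 / (1 + 10^+1.03 + 10^-1.23)
   = 1 / (1 + 10.715 + 0.058884) = 1/11.774 = 0.08493
[CO3²⁻] = α₂ × DIC = 0.08493 × 2.22 = 0.189 mmol/kg

[CO3²⁻] = 0.189 mmol/kg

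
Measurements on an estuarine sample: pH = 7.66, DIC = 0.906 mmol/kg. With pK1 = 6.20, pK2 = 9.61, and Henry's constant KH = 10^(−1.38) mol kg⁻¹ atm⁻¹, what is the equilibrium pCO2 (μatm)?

α₀ = 1 / (1 + K1/[H⁺] + K1K2/[H⁺]²) = 1 / (1 + 10^+1.46 + 10^-0.49)
   = 1 / (1 + 28.840 + 0.32359) = 1/30.164 = 0.03315
[CO2*] = α₀ × DIC = 0.03315 × 0.906 = 0.03004 mmol/kg
pCO2 = [CO2*]/KH = 3.004×10^-5 / 4.169×10^-2 = 721 μatm

pCO2 = 721 μatm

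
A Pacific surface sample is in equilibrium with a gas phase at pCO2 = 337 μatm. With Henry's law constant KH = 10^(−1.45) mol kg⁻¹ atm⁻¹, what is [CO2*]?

KH = 10^(−1.45) = 3.548×10^-2 mol kg⁻¹ atm⁻¹
[CO2*] = KH · pCO2 = 3.548×10^-2 × 337×10^-6 atm = 1.20×10^-5 mol/kg

[CO2*] = 12.0 μmol/kg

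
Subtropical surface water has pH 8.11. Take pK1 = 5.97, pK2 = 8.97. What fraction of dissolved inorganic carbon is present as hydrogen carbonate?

α₁ = 0.873

α₁ = 1 / (1 + [H⁺]/K1 + K2/[H⁺]) = 1 / (1 + 10^-2.14 + 10^-0.86)
   = 1 / (1 + 0.0072444 + 0.13804) = 1/1.1453 = 0.8731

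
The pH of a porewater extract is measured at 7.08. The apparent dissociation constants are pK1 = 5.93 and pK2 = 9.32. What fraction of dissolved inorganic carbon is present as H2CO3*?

α₀ = 1 / (1 + K1/[H⁺] + K1K2/[H⁺]²) = 1 / (1 + 10^+1.15 + 10^-1.09)
   = 1 / (1 + 14.125 + 0.081283) = 1/15.207 = 0.06576

α₀ = 0.0658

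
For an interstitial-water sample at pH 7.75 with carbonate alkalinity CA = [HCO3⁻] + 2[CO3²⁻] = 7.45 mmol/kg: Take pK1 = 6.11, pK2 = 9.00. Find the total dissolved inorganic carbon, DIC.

DIC = 7.23 mmol/kg

CA = [HCO3⁻] + 2[CO3²⁻] = (α₁ + 2α₂)·DIC
At pH 7.75: [H⁺]/K1 = 10^-1.64 = 0.022909, K2/[H⁺] = 10^-1.25 = 0.056234
α₁ = 1/(1 + 0.022909 + 0.056234) = 1/1.0791 = 0.9267; α₂ = α₁·K2/[H⁺] = 0.05211
α₁ + 2α₂ = 1.0309
DIC = CA / (α₁ + 2α₂) = 7.45 / 1.0309 = 7.23 mmol/kg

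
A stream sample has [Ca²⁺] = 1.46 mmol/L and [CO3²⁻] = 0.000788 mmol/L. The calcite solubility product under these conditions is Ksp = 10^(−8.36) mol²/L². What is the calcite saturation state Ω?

Ksp = 10^(−8.36) = 4.365×10^-9
Ω = [Ca²⁺][CO3²⁻]/Ksp = (1.46×10^-3)(0.000788×10^-3) / 4.365×10^-9 = 0.264

Ω = 0.264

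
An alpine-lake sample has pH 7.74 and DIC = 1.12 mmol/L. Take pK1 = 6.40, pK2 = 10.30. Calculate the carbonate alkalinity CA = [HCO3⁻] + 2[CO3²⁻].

CA = [HCO3⁻] + 2[CO3²⁻] = (α₁ + 2α₂)·DIC
At pH 7.74: [H⁺]/K1 = 10^-1.34 = 0.045709, K2/[H⁺] = 10^-2.56 = 0.0027542
α₁ = 1/(1 + 0.045709 + 0.0027542) = 1/1.0485 = 0.9538; α₂ = α₁·K2/[H⁺] = 0.002627
α₁ + 2α₂ = 0.9590
CA = 0.9590 × 1.12 = 1.07 mmol/L

CA = 1.07 mmol/L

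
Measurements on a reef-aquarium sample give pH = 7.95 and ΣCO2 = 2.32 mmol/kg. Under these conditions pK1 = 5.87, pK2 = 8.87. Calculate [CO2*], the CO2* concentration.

α₀ = 1 / (1 + K1/[H⁺] + K1K2/[H⁺]²) = 1 / (1 + 10^+2.08 + 10^+1.16)
   = 1 / (1 + 120.23 + 14.454) = 1/135.68 = 0.007370
[CO2*] = α₀ × DIC = 0.007370 × 2.32 = 0.0171 mmol/kg = 17.1 μmol/kg

[CO2*] = 17.1 μmol/kg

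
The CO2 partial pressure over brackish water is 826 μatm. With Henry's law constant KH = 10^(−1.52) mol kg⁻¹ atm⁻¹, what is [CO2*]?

[CO2*] = 24.9 μmol/kg

KH = 10^(−1.52) = 3.020×10^-2 mol kg⁻¹ atm⁻¹
[CO2*] = KH · pCO2 = 3.020×10^-2 × 826×10^-6 atm = 2.49×10^-5 mol/kg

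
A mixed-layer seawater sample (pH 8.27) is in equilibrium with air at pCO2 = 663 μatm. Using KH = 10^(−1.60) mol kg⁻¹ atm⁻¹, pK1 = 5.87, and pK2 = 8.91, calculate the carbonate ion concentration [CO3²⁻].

[CO2*] = KH · pCO2 = 10^(−1.60) × 663×10^-6 = 1.665×10^-5 mol/kg
α₀ = 1/(1 + K1/[H⁺] + K1K2/[H⁺]²) = 1/(1 + 10^+2.40 + 10^+1.76) = 0.003229
DIC = [CO2*]/α₀ = 1.665×10^-5 / 0.003229 = 5.158 mmol/kg
[CO3²⁻] = α₂·DIC; α₂ = 0.1858, so [CO3²⁻] = 0.1858 × 5.158 = 0.958 mmol/kg

[CO3²⁻] = 0.958 mmol/kg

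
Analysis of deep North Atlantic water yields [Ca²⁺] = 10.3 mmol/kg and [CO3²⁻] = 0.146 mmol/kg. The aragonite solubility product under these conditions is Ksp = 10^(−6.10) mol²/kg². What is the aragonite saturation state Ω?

Ksp = 10^(−6.10) = 7.943×10^-7
Ω = [Ca²⁺][CO3²⁻]/Ksp = (10.3×10^-3)(0.146×10^-3) / 7.943×10^-7 = 1.89

Ω = 1.89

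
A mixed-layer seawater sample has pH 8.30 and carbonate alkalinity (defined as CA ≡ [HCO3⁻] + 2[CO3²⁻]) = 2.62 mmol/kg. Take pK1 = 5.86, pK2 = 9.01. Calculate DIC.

DIC = 2.26 mmol/kg

CA = [HCO3⁻] + 2[CO3²⁻] = (α₁ + 2α₂)·DIC
At pH 8.30: [H⁺]/K1 = 10^-2.44 = 0.0036308, K2/[H⁺] = 10^-0.71 = 0.19498
α₁ = 1/(1 + 0.0036308 + 0.19498) = 1/1.1986 = 0.8343; α₂ = α₁·K2/[H⁺] = 0.1627
α₁ + 2α₂ = 1.1596
DIC = CA / (α₁ + 2α₂) = 2.62 / 1.1596 = 2.26 mmol/kg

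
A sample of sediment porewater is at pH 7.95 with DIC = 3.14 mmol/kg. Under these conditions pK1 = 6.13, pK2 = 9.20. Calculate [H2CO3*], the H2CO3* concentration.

[CO2*] = 0.0444 mmol/kg

α₀ = 1 / (1 + K1/[H⁺] + K1K2/[H⁺]²) = 1 / (1 + 10^+1.82 + 10^+0.57)
   = 1 / (1 + 66.069 + 3.7154) = 1/70.785 = 0.01413
[CO2*] = α₀ × DIC = 0.01413 × 3.14 = 0.0444 mmol/kg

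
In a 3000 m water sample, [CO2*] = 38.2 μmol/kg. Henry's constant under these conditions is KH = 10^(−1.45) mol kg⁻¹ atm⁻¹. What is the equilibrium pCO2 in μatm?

KH = 10^(−1.45) = 3.548×10^-2 mol kg⁻¹ atm⁻¹
pCO2 = [CO2*]/KH = 38.2×10^-6 / 3.548×10^-2 = 1.08×10^-3 atm = 1080 μatm

pCO2 = 1080 μatm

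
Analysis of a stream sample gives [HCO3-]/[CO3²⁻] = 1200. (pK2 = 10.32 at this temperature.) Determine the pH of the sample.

pH = 7.24

From K2 = [H⁺][CO3²⁻]/[HCO3-]:  pH = pK2 − log₁₀([HCO3-]/[CO3²⁻])
log₁₀(1200) = +3.079
pH = 10.32 − (+3.079) = 7.24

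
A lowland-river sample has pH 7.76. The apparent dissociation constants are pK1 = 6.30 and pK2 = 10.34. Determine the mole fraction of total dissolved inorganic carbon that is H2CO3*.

α₀ = 1 / (1 + K1/[H⁺] + K1K2/[H⁺]²) = 1 / (1 + 10^+1.46 + 10^-1.12)
   = 1 / (1 + 28.840 + 0.075858) = 1/29.916 = 0.03343

α₀ = 0.0334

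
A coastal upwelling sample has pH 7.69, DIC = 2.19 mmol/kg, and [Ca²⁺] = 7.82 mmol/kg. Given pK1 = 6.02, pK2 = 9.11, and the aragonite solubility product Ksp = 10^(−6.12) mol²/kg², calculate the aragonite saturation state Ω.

Ω = 0.810

α₂ = 1 / (1 + [H⁺]/K2 + [H⁺]²/(K1K2)) = 1 / (1 + 10^+1.42 + 10^-0.25)
   = 1 / (1 + 26.303 + 0.56234) = 1/27.865 = 0.03589
[CO3²⁻] = α₂ × DIC = 0.03589 × 2.19 = 0.07859 mmol/kg
Ksp = 10^(−6.12) = 7.586×10^-7
Ω = [Ca²⁺][CO3²⁻]/Ksp = (7.82×10^-3)(7.859×10^-5) / 7.586×10^-7 = 0.810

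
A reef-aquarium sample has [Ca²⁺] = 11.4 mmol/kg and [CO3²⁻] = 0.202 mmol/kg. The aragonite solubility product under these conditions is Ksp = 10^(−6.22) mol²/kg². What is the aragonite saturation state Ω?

Ω = 3.82

Ksp = 10^(−6.22) = 6.026×10^-7
Ω = [Ca²⁺][CO3²⁻]/Ksp = (11.4×10^-3)(0.202×10^-3) / 6.026×10^-7 = 3.82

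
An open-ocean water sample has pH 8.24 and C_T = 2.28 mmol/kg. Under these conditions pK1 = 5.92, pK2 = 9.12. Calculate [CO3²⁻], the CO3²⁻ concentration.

α₂ = 1 / (1 + [H⁺]/K2 + [H⁺]²/(K1K2)) = 1 / (1 + 10^+0.88 + 10^-1.44)
   = 1 / (1 + 7.5858 + 0.036308) = 1/8.6221 = 0.1160
[CO3²⁻] = α₂ × DIC = 0.1160 × 2.28 = 0.264 mmol/kg

[CO3²⁻] = 0.264 mmol/kg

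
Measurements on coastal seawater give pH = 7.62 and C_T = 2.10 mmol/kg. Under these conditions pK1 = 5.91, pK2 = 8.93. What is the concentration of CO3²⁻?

α₂ = 1 / (1 + [H⁺]/K2 + [H⁺]²/(K1K2)) = 1 / (1 + 10^+1.31 + 10^-0.40)
   = 1 / (1 + 20.417 + 0.39811) = 1/21.815 = 0.04584
[CO3²⁻] = α₂ × DIC = 0.04584 × 2.10 = 0.0963 mmol/kg

[CO3²⁻] = 0.0963 mmol/kg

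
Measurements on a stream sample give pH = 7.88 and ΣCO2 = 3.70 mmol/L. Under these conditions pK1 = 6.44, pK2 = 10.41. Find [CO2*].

[CO2*] = 0.129 mmol/L

α₀ = 1 / (1 + K1/[H⁺] + K1K2/[H⁺]²) = 1 / (1 + 10^+1.44 + 10^-1.09)
   = 1 / (1 + 27.542 + 0.081283) = 1/28.624 = 0.03494
[CO2*] = α₀ × DIC = 0.03494 × 3.70 = 0.129 mmol/L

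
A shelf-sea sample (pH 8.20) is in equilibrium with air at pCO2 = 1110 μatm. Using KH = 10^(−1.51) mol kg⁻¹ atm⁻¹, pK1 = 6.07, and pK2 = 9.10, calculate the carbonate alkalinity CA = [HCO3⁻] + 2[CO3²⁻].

CA = 5.79 mmol/kg

[CO2*] = KH · pCO2 = 10^(−1.51) × 1110×10^-6 = 3.430×10^-5 mol/kg
α₀ = 1/(1 + K1/[H⁺] + K1K2/[H⁺]²) = 1/(1 + 10^+2.13 + 10^+1.23) = 0.006541
DIC = [CO2*]/α₀ = 3.430×10^-5 / 0.006541 = 5.244 mmol/kg
CA = (α₁ + 2α₂)·DIC = (0.8824 + 2×0.1111) × 5.244 = 5.79 mmol/kg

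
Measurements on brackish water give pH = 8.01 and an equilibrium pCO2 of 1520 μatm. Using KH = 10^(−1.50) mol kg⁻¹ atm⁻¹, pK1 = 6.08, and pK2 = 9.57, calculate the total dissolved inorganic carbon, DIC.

[CO2*] = KH · pCO2 = 10^(−1.50) × 1520×10^-6 = 4.807×10^-5 mol/kg
α₀ = 1/(1 + K1/[H⁺] + K1K2/[H⁺]²) = 1/(1 + 10^+1.93 + 10^+0.37) = 0.01130
DIC = [CO2*]/α₀ = 4.807×10^-5 / 0.01130 = 4.25 mmol/kg

DIC = 4.25 mmol/kg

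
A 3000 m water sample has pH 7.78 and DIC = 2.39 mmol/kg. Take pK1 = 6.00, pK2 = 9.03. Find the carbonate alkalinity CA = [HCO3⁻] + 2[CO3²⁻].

CA = 2.48 mmol/kg

CA = [HCO3⁻] + 2[CO3²⁻] = (α₁ + 2α₂)·DIC
At pH 7.78: [H⁺]/K1 = 10^-1.78 = 0.016596, K2/[H⁺] = 10^-1.25 = 0.056234
α₁ = 1/(1 + 0.016596 + 0.056234) = 1/1.0728 = 0.9321; α₂ = α₁·K2/[H⁺] = 0.05242
α₁ + 2α₂ = 1.0369
CA = 1.0369 × 2.39 = 2.48 mmol/kg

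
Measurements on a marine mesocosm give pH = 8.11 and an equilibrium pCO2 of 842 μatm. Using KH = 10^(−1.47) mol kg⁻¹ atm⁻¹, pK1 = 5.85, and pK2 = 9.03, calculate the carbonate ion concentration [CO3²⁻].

[CO3²⁻] = 0.624 mmol/kg

[CO2*] = KH · pCO2 = 10^(−1.47) × 842×10^-6 = 2.853×10^-5 mol/kg
α₀ = 1/(1 + K1/[H⁺] + K1K2/[H⁺]²) = 1/(1 + 10^+2.26 + 10^+1.34) = 0.004882
DIC = [CO2*]/α₀ = 2.853×10^-5 / 0.004882 = 5.844 mmol/kg
[CO3²⁻] = α₂·DIC; α₂ = 0.1068, so [CO3²⁻] = 0.1068 × 5.844 = 0.624 mmol/kg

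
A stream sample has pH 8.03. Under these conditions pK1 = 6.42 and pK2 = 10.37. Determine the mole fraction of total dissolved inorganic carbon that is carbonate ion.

α₂ = 1 / (1 + [H⁺]/K2 + [H⁺]²/(K1K2)) = 1 / (1 + 10^+2.34 + 10^+0.73)
   = 1 / (1 + 218.78 + 5.3703) = 1/225.15 = 0.004442

α₂ = 0.00444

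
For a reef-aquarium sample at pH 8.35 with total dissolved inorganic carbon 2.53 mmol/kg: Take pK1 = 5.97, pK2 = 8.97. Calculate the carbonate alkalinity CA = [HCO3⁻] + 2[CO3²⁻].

CA = [HCO3⁻] + 2[CO3²⁻] = (α₁ + 2α₂)·DIC
At pH 8.35: [H⁺]/K1 = 10^-2.38 = 0.0041687, K2/[H⁺] = 10^-0.62 = 0.23988
α₁ = 1/(1 + 0.0041687 + 0.23988) = 1/1.2441 = 0.8038; α₂ = α₁·K2/[H⁺] = 0.1928
α₁ + 2α₂ = 1.1895
CA = 1.1895 × 2.53 = 3.01 mmol/kg

CA = 3.01 mmol/kg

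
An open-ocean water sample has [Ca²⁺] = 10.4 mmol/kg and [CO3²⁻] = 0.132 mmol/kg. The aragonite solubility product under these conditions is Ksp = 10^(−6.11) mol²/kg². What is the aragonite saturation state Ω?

Ω = 1.77

Ksp = 10^(−6.11) = 7.762×10^-7
Ω = [Ca²⁺][CO3²⁻]/Ksp = (10.4×10^-3)(0.132×10^-3) / 7.762×10^-7 = 1.77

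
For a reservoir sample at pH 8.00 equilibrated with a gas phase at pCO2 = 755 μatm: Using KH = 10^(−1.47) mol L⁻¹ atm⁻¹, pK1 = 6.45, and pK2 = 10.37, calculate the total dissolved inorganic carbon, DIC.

[CO2*] = KH · pCO2 = 10^(−1.47) × 755×10^-6 = 2.558×10^-5 mol/L
α₀ = 1/(1 + K1/[H⁺] + K1K2/[H⁺]²) = 1/(1 + 10^+1.55 + 10^-0.82) = 0.02730
DIC = [CO2*]/α₀ = 2.558×10^-5 / 0.02730 = 0.937 mmol/L

DIC = 0.937 mmol/L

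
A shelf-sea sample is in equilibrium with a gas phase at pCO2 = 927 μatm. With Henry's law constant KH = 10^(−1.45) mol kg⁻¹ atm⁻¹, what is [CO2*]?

[CO2*] = 32.9 μmol/kg

KH = 10^(−1.45) = 3.548×10^-2 mol kg⁻¹ atm⁻¹
[CO2*] = KH · pCO2 = 3.548×10^-2 × 927×10^-6 atm = 3.29×10^-5 mol/kg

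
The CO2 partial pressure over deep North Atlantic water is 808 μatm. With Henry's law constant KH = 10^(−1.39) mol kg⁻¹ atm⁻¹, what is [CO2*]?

[CO2*] = 32.9 μmol/kg

KH = 10^(−1.39) = 4.074×10^-2 mol kg⁻¹ atm⁻¹
[CO2*] = KH · pCO2 = 4.074×10^-2 × 808×10^-6 atm = 3.29×10^-5 mol/kg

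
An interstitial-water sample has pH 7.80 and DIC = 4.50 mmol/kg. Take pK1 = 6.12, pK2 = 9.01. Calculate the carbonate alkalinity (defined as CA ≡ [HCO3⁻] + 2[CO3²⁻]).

CA = 4.67 mmol/kg

CA = [HCO3⁻] + 2[CO3²⁻] = (α₁ + 2α₂)·DIC
At pH 7.80: [H⁺]/K1 = 10^-1.68 = 0.020893, K2/[H⁺] = 10^-1.21 = 0.061660
α₁ = 1/(1 + 0.020893 + 0.061660) = 1/1.0826 = 0.9237; α₂ = α₁·K2/[H⁺] = 0.05696
α₁ + 2α₂ = 1.0377
CA = 1.0377 × 4.50 = 4.67 mmol/kg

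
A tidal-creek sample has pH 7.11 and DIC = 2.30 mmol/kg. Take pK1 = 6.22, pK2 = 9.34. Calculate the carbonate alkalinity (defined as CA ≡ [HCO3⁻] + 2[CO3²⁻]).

CA = [HCO3⁻] + 2[CO3²⁻] = (α₁ + 2α₂)·DIC
At pH 7.11: [H⁺]/K1 = 10^-0.89 = 0.12882, K2/[H⁺] = 10^-2.23 = 0.0058884
α₁ = 1/(1 + 0.12882 + 0.0058884) = 1/1.1347 = 0.8813; α₂ = α₁·K2/[H⁺] = 0.005189
α₁ + 2α₂ = 0.8917
CA = 0.8917 × 2.30 = 2.05 mmol/kg

CA = 2.05 mmol/kg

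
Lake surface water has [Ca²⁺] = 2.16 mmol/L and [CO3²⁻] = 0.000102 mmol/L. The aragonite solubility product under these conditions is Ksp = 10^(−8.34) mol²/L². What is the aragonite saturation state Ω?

Ksp = 10^(−8.34) = 4.571×10^-9
Ω = [Ca²⁺][CO3²⁻]/Ksp = (2.16×10^-3)(0.000102×10^-3) / 4.571×10^-9 = 0.0482

Ω = 0.0482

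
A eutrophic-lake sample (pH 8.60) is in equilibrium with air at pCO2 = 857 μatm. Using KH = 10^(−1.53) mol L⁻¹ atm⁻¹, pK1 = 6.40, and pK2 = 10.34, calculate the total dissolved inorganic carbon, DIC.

DIC = 4.11 mmol/L

[CO2*] = KH · pCO2 = 10^(−1.53) × 857×10^-6 = 2.529×10^-5 mol/L
α₀ = 1/(1 + K1/[H⁺] + K1K2/[H⁺]²) = 1/(1 + 10^+2.20 + 10^+0.46) = 0.006159
DIC = [CO2*]/α₀ = 2.529×10^-5 / 0.006159 = 4.11 mmol/L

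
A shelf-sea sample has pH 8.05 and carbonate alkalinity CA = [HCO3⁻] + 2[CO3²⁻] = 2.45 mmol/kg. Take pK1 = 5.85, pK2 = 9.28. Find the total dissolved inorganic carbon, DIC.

DIC = 2.33 mmol/kg

CA = [HCO3⁻] + 2[CO3²⁻] = (α₁ + 2α₂)·DIC
At pH 8.05: [H⁺]/K1 = 10^-2.20 = 0.0063096, K2/[H⁺] = 10^-1.23 = 0.058884
α₁ = 1/(1 + 0.0063096 + 0.058884) = 1/1.0652 = 0.9388; α₂ = α₁·K2/[H⁺] = 0.05528
α₁ + 2α₂ = 1.0494
DIC = CA / (α₁ + 2α₂) = 2.45 / 1.0494 = 2.33 mmol/kg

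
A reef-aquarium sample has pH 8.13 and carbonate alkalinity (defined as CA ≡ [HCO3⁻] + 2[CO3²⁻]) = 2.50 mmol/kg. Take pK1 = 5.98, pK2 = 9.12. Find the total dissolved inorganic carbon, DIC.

DIC = 2.30 mmol/kg

CA = [HCO3⁻] + 2[CO3²⁻] = (α₁ + 2α₂)·DIC
At pH 8.13: [H⁺]/K1 = 10^-2.15 = 0.0070795, K2/[H⁺] = 10^-0.99 = 0.10233
α₁ = 1/(1 + 0.0070795 + 0.10233) = 1/1.1094 = 0.9014; α₂ = α₁·K2/[H⁺] = 0.09224
α₁ + 2α₂ = 1.0859
DIC = CA / (α₁ + 2α₂) = 2.50 / 1.0859 = 2.30 mmol/kg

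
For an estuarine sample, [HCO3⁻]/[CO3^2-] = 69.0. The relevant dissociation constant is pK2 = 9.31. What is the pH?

pH = 7.47

From K2 = [H⁺][CO3^2-]/[HCO3⁻]:  pH = pK2 − log₁₀([HCO3⁻]/[CO3^2-])
log₁₀(69.0) = +1.839
pH = 9.31 − (+1.839) = 7.47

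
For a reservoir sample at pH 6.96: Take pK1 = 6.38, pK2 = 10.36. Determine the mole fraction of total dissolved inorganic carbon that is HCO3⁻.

α₁ = 1 / (1 + [H⁺]/K1 + K2/[H⁺]) = 1 / (1 + 10^-0.58 + 10^-3.40)
   = 1 / (1 + 0.26303 + 0.00039811) = 1/1.2634 = 0.7915

α₁ = 0.791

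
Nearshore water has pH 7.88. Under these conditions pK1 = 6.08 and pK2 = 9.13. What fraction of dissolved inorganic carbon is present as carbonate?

α₂ = 0.0525

α₂ = 1 / (1 + [H⁺]/K2 + [H⁺]²/(K1K2)) = 1 / (1 + 10^+1.25 + 10^-0.55)
   = 1 / (1 + 17.783 + 0.28184) = 1/19.065 = 0.05245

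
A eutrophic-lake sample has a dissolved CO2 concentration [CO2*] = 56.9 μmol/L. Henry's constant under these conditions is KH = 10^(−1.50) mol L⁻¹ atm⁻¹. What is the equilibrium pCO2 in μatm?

KH = 10^(−1.50) = 3.162×10^-2 mol L⁻¹ atm⁻¹
pCO2 = [CO2*]/KH = 56.9×10^-6 / 3.162×10^-2 = 1.80×10^-3 atm = 1800 μatm

pCO2 = 1800 μatm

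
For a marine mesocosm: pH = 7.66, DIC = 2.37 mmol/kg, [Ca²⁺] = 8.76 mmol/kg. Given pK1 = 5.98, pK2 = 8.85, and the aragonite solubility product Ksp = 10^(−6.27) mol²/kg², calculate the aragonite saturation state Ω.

α₂ = 1 / (1 + [H⁺]/K2 + [H⁺]²/(K1K2)) = 1 / (1 + 10^+1.19 + 10^-0.49)
   = 1 / (1 + 15.488 + 0.32359) = 1/16.812 = 0.05948
[CO3²⁻] = α₂ × DIC = 0.05948 × 2.37 = 0.1410 mmol/kg
Ksp = 10^(−6.27) = 5.370×10^-7
Ω = [Ca²⁺][CO3²⁻]/Ksp = (8.76×10^-3)(1.410×10^-4) / 5.370×10^-7 = 2.30

Ω = 2.30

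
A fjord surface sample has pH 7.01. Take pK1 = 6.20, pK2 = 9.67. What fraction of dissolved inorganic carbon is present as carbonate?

α₂ = 0.00189

α₂ = 1 / (1 + [H⁺]/K2 + [H⁺]²/(K1K2)) = 1 / (1 + 10^+2.66 + 10^+1.85)
   = 1 / (1 + 457.09 + 70.795) = 1/528.88 = 0.001891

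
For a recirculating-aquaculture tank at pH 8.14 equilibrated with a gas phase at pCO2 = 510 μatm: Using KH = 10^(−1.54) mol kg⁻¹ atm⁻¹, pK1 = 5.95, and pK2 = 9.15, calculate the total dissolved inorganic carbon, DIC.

DIC = 2.52 mmol/kg

[CO2*] = KH · pCO2 = 10^(−1.54) × 510×10^-6 = 1.471×10^-5 mol/kg
α₀ = 1/(1 + K1/[H⁺] + K1K2/[H⁺]²) = 1/(1 + 10^+2.19 + 10^+1.18) = 0.005847
DIC = [CO2*]/α₀ = 1.471×10^-5 / 0.005847 = 2.52 mmol/kg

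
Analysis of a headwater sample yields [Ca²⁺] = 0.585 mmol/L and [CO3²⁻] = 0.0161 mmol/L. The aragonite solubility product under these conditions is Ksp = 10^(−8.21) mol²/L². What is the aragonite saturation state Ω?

Ω = 1.53

Ksp = 10^(−8.21) = 6.166×10^-9
Ω = [Ca²⁺][CO3²⁻]/Ksp = (0.585×10^-3)(0.0161×10^-3) / 6.166×10^-9 = 1.53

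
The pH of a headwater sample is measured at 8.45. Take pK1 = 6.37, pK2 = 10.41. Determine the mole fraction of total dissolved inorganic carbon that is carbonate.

α₂ = 0.0108

α₂ = 1 / (1 + [H⁺]/K2 + [H⁺]²/(K1K2)) = 1 / (1 + 10^+1.96 + 10^-0.12)
   = 1 / (1 + 91.201 + 0.75858) = 1/92.960 = 0.01076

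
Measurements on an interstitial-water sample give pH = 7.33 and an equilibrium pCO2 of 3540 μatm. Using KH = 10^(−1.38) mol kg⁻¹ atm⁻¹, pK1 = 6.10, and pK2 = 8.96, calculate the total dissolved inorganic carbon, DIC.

DIC = 2.71 mmol/kg

[CO2*] = KH · pCO2 = 10^(−1.38) × 3540×10^-6 = 1.476×10^-4 mol/kg
α₀ = 1/(1 + K1/[H⁺] + K1K2/[H⁺]²) = 1/(1 + 10^+1.23 + 10^-0.40) = 0.05441
DIC = [CO2*]/α₀ = 1.476×10^-4 / 0.05441 = 2.71 mmol/kg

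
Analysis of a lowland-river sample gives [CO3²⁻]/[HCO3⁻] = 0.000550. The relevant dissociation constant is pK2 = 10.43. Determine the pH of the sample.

From K2 = [H⁺][CO3²⁻]/[HCO3⁻]:  pH = pK2 + log₁₀([CO3²⁻]/[HCO3⁻])
log₁₀(0.000550) = -3.260
pH = 10.43 + (-3.260) = 7.17

pH = 7.17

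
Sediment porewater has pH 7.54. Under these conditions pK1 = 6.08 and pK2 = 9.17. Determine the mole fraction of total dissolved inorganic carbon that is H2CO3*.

α₀ = 0.0328

α₀ = 1 / (1 + K1/[H⁺] + K1K2/[H⁺]²) = 1 / (1 + 10^+1.46 + 10^-0.17)
   = 1 / (1 + 28.840 + 0.67608) = 1/30.516 = 0.03277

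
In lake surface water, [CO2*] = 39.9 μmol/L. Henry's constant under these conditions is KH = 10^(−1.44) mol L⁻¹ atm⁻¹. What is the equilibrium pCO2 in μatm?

pCO2 = 1100 μatm

KH = 10^(−1.44) = 3.631×10^-2 mol L⁻¹ atm⁻¹
pCO2 = [CO2*]/KH = 39.9×10^-6 / 3.631×10^-2 = 1.10×10^-3 atm = 1100 μatm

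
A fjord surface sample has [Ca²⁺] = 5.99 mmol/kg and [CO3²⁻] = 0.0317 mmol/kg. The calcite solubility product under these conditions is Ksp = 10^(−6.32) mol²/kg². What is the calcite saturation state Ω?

Ksp = 10^(−6.32) = 4.786×10^-7
Ω = [Ca²⁺][CO3²⁻]/Ksp = (5.99×10^-3)(0.0317×10^-3) / 4.786×10^-7 = 0.397

Ω = 0.397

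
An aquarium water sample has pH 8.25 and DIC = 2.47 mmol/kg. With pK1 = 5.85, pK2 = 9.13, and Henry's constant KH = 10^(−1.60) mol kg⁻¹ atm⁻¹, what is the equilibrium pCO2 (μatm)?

pCO2 = 345 μatm

α₀ = 1 / (1 + K1/[H⁺] + K1K2/[H⁺]²) = 1 / (1 + 10^+2.40 + 10^+1.52)
   = 1 / (1 + 251.19 + 33.113) = 1/285.30 = 0.003505
[CO2*] = α₀ × DIC = 0.003505 × 2.47 = 0.008658 mmol/kg = 8.658 μmol/kg
pCO2 = [CO2*]/KH = 8.658×10^-6 / 2.512×10^-2 = 345 μatm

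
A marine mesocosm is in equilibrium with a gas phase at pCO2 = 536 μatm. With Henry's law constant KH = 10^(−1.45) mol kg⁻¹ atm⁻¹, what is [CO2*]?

KH = 10^(−1.45) = 3.548×10^-2 mol kg⁻¹ atm⁻¹
[CO2*] = KH · pCO2 = 3.548×10^-2 × 536×10^-6 atm = 1.90×10^-5 mol/kg

[CO2*] = 19.0 μmol/kg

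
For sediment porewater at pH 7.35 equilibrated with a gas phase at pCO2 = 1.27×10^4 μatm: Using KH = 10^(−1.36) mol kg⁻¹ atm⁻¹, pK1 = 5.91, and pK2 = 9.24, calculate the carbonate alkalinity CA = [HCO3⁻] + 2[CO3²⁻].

[CO2*] = KH · pCO2 = 10^(−1.36) × 1.27×10^4×10^-6 = 5.544×10^-4 mol/kg
α₀ = 1/(1 + K1/[H⁺] + K1K2/[H⁺]²) = 1/(1 + 10^+1.44 + 10^-0.45) = 0.03461
DIC = [CO2*]/α₀ = 5.544×10^-4 / 0.03461 = 16.02 mmol/kg
CA = (α₁ + 2α₂)·DIC = (0.9531 + 2×0.01228) × 16.02 = 15.7 mmol/kg

CA = 15.7 mmol/kg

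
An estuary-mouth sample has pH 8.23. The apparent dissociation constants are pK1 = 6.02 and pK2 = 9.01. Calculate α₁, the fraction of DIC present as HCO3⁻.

α₁ = 0.853

α₁ = 1 / (1 + [H⁺]/K1 + K2/[H⁺]) = 1 / (1 + 10^-2.21 + 10^-0.78)
   = 1 / (1 + 0.0061660 + 0.16596) = 1/1.1721 = 0.8532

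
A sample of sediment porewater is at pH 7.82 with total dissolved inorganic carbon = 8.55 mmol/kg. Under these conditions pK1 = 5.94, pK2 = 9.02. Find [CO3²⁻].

α₂ = 1 / (1 + [H⁺]/K2 + [H⁺]²/(K1K2)) = 1 / (1 + 10^+1.20 + 10^-0.68)
   = 1 / (1 + 15.849 + 0.20893) = 1/17.058 = 0.05862
[CO3²⁻] = α₂ × DIC = 0.05862 × 8.55 = 0.501 mmol/kg

[CO3²⁻] = 0.501 mmol/kg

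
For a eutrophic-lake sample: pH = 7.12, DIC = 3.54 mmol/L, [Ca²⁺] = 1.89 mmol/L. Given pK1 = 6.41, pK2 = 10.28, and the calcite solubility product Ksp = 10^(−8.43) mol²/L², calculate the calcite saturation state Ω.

α₂ = 1 / (1 + [H⁺]/K2 + [H⁺]²/(K1K2)) = 1 / (1 + 10^+3.16 + 10^+2.45)
   = 1 / (1 + 1445.4 + 281.84) = 1/1728.3 = 0.0005786
[CO3²⁻] = α₂ × DIC = 0.0005786 × 3.54 = 0.002048 mmol/L = 2.048 μmol/L
Ksp = 10^(−8.43) = 3.715×10^-9
Ω = [Ca²⁺][CO3²⁻]/Ksp = (1.89×10^-3)(2.048×10^-6) / 3.715×10^-9 = 1.04

Ω = 1.04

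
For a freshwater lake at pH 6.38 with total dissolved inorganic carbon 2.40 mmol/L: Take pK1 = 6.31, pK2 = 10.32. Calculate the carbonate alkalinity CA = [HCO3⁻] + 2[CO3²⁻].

CA = 1.30 mmol/L

CA = [HCO3⁻] + 2[CO3²⁻] = (α₁ + 2α₂)·DIC
At pH 6.38: [H⁺]/K1 = 10^-0.07 = 0.85114, K2/[H⁺] = 10^-3.94 = 0.00011482
α₁ = 1/(1 + 0.85114 + 0.00011482) = 1/1.8513 = 0.5402; α₂ = α₁·K2/[H⁺] = 6.202×10^-5
α₁ + 2α₂ = 0.5403
CA = 0.5403 × 2.40 = 1.30 mmol/L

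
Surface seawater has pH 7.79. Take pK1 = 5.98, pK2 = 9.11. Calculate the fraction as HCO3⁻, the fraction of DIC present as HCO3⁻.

α₁ = 0.940

α₁ = 1 / (1 + [H⁺]/K1 + K2/[H⁺]) = 1 / (1 + 10^-1.81 + 10^-1.32)
   = 1 / (1 + 0.015488 + 0.047863) = 1/1.0634 = 0.9404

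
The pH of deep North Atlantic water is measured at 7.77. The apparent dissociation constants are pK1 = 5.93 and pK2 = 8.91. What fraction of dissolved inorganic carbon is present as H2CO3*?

α₀ = 0.0133

α₀ = 1 / (1 + K1/[H⁺] + K1K2/[H⁺]²) = 1 / (1 + 10^+1.84 + 10^+0.70)
   = 1 / (1 + 69.183 + 5.0119) = 1/75.195 = 0.01330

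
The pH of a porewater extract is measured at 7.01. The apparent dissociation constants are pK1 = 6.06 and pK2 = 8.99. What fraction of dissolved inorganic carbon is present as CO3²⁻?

α₂ = 0.00933

α₂ = 1 / (1 + [H⁺]/K2 + [H⁺]²/(K1K2)) = 1 / (1 + 10^+1.98 + 10^+1.03)
   = 1 / (1 + 95.499 + 10.715) = 1/107.21 = 0.009327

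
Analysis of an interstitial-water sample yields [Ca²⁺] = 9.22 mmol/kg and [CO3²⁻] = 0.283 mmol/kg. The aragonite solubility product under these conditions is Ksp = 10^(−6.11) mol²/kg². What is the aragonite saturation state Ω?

Ω = 3.36

Ksp = 10^(−6.11) = 7.762×10^-7
Ω = [Ca²⁺][CO3²⁻]/Ksp = (9.22×10^-3)(0.283×10^-3) / 7.762×10^-7 = 3.36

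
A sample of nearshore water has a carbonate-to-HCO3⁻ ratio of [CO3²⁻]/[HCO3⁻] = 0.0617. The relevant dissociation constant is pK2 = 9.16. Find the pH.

pH = 7.95

From K2 = [H⁺][CO3²⁻]/[HCO3⁻]:  pH = pK2 + log₁₀([CO3²⁻]/[HCO3⁻])
log₁₀(0.0617) = -1.210
pH = 9.16 + (-1.210) = 7.95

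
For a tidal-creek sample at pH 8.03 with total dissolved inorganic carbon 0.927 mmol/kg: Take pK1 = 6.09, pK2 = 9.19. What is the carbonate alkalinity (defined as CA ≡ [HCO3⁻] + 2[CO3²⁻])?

CA = 0.976 mmol/kg

CA = [HCO3⁻] + 2[CO3²⁻] = (α₁ + 2α₂)·DIC
At pH 8.03: [H⁺]/K1 = 10^-1.94 = 0.011482, K2/[H⁺] = 10^-1.16 = 0.069183
α₁ = 1/(1 + 0.011482 + 0.069183) = 1/1.0807 = 0.9254; α₂ = α₁·K2/[H⁺] = 0.06402
α₁ + 2α₂ = 1.0534
CA = 1.0534 × 0.927 = 0.976 mmol/kg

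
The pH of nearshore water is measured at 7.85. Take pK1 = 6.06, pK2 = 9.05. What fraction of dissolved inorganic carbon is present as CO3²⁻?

α₂ = 0.0585

α₂ = 1 / (1 + [H⁺]/K2 + [H⁺]²/(K1K2)) = 1 / (1 + 10^+1.20 + 10^-0.59)
   = 1 / (1 + 15.849 + 0.25704) = 1/17.106 = 0.05846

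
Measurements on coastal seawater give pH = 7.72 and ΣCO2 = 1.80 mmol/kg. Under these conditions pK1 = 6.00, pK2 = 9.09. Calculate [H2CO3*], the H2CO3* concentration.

α₀ = 1 / (1 + K1/[H⁺] + K1K2/[H⁺]²) = 1 / (1 + 10^+1.72 + 10^+0.35)
   = 1 / (1 + 52.481 + 2.2387) = 1/55.719 = 0.01795
[CO2*] = α₀ × DIC = 0.01795 × 1.80 = 0.0323 mmol/kg

[CO2*] = 0.0323 mmol/kg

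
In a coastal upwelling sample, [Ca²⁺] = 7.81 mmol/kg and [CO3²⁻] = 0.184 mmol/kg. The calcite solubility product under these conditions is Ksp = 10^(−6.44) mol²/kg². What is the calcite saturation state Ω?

Ω = 3.96

Ksp = 10^(−6.44) = 3.631×10^-7
Ω = [Ca²⁺][CO3²⁻]/Ksp = (7.81×10^-3)(0.184×10^-3) / 3.631×10^-7 = 3.96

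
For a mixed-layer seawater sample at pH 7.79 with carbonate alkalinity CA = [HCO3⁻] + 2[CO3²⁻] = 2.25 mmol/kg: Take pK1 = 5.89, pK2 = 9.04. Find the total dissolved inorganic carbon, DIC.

CA = [HCO3⁻] + 2[CO3²⁻] = (α₁ + 2α₂)·DIC
At pH 7.79: [H⁺]/K1 = 10^-1.90 = 0.012589, K2/[H⁺] = 10^-1.25 = 0.056234
α₁ = 1/(1 + 0.012589 + 0.056234) = 1/1.0688 = 0.9356; α₂ = α₁·K2/[H⁺] = 0.05261
α₁ + 2α₂ = 1.0408
DIC = CA / (α₁ + 2α₂) = 2.25 / 1.0408 = 2.16 mmol/kg

DIC = 2.16 mmol/kg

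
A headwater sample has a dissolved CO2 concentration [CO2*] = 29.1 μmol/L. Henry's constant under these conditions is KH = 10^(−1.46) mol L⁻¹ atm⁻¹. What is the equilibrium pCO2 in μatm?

KH = 10^(−1.46) = 3.467×10^-2 mol L⁻¹ atm⁻¹
pCO2 = [CO2*]/KH = 29.1×10^-6 / 3.467×10^-2 = 8.39×10^-4 atm = 839 μatm

pCO2 = 839 μatm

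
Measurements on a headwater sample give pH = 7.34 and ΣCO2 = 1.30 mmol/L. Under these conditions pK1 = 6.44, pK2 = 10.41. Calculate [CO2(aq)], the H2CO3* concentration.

α₀ = 1 / (1 + K1/[H⁺] + K1K2/[H⁺]²) = 1 / (1 + 10^+0.90 + 10^-2.17)
   = 1 / (1 + 7.9433 + 0.0067608) = 1/8.9500 = 0.1117
[CO2*] = α₀ × DIC = 0.1117 × 1.30 = 0.145 mmol/L

[CO2*] = 0.145 mmol/L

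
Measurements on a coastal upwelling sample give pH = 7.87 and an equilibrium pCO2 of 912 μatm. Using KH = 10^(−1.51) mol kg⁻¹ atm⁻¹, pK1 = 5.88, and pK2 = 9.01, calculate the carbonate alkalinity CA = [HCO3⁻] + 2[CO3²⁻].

[CO2*] = KH · pCO2 = 10^(−1.51) × 912×10^-6 = 2.818×10^-5 mol/kg
α₀ = 1/(1 + K1/[H⁺] + K1K2/[H⁺]²) = 1/(1 + 10^+1.99 + 10^+0.85) = 0.009452
DIC = [CO2*]/α₀ = 2.818×10^-5 / 0.009452 = 2.982 mmol/kg
CA = (α₁ + 2α₂)·DIC = (0.9236 + 2×0.06691) × 2.982 = 3.15 mmol/kg

CA = 3.15 mmol/kg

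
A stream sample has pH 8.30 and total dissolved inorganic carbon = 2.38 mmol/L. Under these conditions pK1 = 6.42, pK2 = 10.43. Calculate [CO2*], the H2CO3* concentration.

[CO2*] = 0.0307 mmol/L

α₀ = 1 / (1 + K1/[H⁺] + K1K2/[H⁺]²) = 1 / (1 + 10^+1.88 + 10^-0.25)
   = 1 / (1 + 75.858 + 0.56234) = 1/77.420 = 0.01292
[CO2*] = α₀ × DIC = 0.01292 × 2.38 = 0.0307 mmol/L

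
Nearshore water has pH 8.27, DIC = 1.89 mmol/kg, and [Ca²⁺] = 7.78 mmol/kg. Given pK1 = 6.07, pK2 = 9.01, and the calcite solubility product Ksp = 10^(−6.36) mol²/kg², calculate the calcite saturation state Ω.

α₂ = 1 / (1 + [H⁺]/K2 + [H⁺]²/(K1K2)) = 1 / (1 + 10^+0.74 + 10^-1.46)
   = 1 / (1 + 5.4954 + 0.034674) = 1/6.5301 = 0.1531
[CO3²⁻] = α₂ × DIC = 0.1531 × 1.89 = 0.2894 mmol/kg
Ksp = 10^(−6.36) = 4.365×10^-7
Ω = [Ca²⁺][CO3²⁻]/Ksp = (7.78×10^-3)(2.894×10^-4) / 4.365×10^-7 = 5.16

Ω = 5.16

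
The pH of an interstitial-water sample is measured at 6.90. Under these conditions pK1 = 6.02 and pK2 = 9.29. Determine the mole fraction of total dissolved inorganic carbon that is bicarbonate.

α₁ = 0.880

α₁ = 1 / (1 + [H⁺]/K1 + K2/[H⁺]) = 1 / (1 + 10^-0.88 + 10^-2.39)
   = 1 / (1 + 0.13183 + 0.0040738) = 1/1.1359 = 0.8804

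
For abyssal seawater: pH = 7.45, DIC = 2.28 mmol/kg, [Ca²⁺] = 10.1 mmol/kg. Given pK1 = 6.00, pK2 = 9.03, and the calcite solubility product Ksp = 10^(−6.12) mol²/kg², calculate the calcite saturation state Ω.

α₂ = 1 / (1 + [H⁺]/K2 + [H⁺]²/(K1K2)) = 1 / (1 + 10^+1.58 + 10^+0.13)
   = 1 / (1 + 38.019 + 1.3490) = 1/40.368 = 0.02477
[CO3²⁻] = α₂ × DIC = 0.02477 × 2.28 = 0.05648 mmol/kg
Ksp = 10^(−6.12) = 7.586×10^-7
Ω = [Ca²⁺][CO3²⁻]/Ksp = (10.1×10^-3)(5.648×10^-5) / 7.586×10^-7 = 0.752

Ω = 0.752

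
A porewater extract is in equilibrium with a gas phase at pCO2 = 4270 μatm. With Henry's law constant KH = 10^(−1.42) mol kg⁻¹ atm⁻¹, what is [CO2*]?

[CO2*] = 162 μmol/kg

KH = 10^(−1.42) = 3.802×10^-2 mol kg⁻¹ atm⁻¹
[CO2*] = KH · pCO2 = 3.802×10^-2 × 4270×10^-6 atm = 1.62×10^-4 mol/kg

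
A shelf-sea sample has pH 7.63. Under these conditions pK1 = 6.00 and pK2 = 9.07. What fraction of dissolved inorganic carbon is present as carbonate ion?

α₂ = 0.0343

α₂ = 1 / (1 + [H⁺]/K2 + [H⁺]²/(K1K2)) = 1 / (1 + 10^+1.44 + 10^-0.19)
   = 1 / (1 + 27.542 + 0.64565) = 1/29.188 = 0.03426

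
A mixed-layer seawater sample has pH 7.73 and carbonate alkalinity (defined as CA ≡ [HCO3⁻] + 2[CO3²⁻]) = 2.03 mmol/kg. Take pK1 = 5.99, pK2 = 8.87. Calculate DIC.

CA = [HCO3⁻] + 2[CO3²⁻] = (α₁ + 2α₂)·DIC
At pH 7.73: [H⁺]/K1 = 10^-1.74 = 0.018197, K2/[H⁺] = 10^-1.14 = 0.072444
α₁ = 1/(1 + 0.018197 + 0.072444) = 1/1.0906 = 0.9169; α₂ = α₁·K2/[H⁺] = 0.06642
α₁ + 2α₂ = 1.0497
DIC = CA / (α₁ + 2α₂) = 2.03 / 1.0497 = 1.93 mmol/kg

DIC = 1.93 mmol/kg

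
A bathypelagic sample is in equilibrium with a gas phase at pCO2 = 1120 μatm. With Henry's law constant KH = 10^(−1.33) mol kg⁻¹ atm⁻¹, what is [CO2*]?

[CO2*] = 52.4 μmol/kg

KH = 10^(−1.33) = 4.677×10^-2 mol kg⁻¹ atm⁻¹
[CO2*] = KH · pCO2 = 4.677×10^-2 × 1120×10^-6 atm = 5.24×10^-5 mol/kg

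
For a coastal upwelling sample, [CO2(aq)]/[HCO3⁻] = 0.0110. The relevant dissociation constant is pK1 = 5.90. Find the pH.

From K1 = [H⁺][HCO3⁻]/[CO2(aq)]:  pH = pK1 − log₁₀([CO2(aq)]/[HCO3⁻])
log₁₀(0.0110) = -1.959
pH = 5.90 − (-1.959) = 7.86

pH = 7.86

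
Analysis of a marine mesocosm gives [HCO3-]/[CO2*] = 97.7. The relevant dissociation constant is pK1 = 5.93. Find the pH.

pH = 7.92

From K1 = [H⁺][HCO3-]/[CO2*]:  pH = pK1 + log₁₀([HCO3-]/[CO2*])
log₁₀(97.7) = +1.990
pH = 5.93 + (+1.990) = 7.92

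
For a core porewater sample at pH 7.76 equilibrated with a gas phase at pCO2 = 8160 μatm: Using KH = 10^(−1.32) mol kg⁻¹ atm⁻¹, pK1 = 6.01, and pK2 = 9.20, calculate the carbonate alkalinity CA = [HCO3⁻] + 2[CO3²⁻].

[CO2*] = KH · pCO2 = 10^(−1.32) × 8160×10^-6 = 3.906×10^-4 mol/kg
α₀ = 1/(1 + K1/[H⁺] + K1K2/[H⁺]²) = 1/(1 + 10^+1.75 + 10^+0.31) = 0.01687
DIC = [CO2*]/α₀ = 3.906×10^-4 / 0.01687 = 23.15 mmol/kg
CA = (α₁ + 2α₂)·DIC = (0.9487 + 2×0.03444) × 23.15 = 23.6 mmol/kg

CA = 23.6 mmol/kg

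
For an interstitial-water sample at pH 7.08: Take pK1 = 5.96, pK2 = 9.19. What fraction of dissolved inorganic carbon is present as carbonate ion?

α₂ = 1 / (1 + [H⁺]/K2 + [H⁺]²/(K1K2)) = 1 / (1 + 10^+2.11 + 10^+0.99)
   = 1 / (1 + 128.82 + 9.7724) = 1/139.60 = 0.007163

α₂ = 0.00716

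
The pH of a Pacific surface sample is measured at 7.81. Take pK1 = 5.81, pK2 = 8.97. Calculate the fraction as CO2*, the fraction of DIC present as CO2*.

α₀ = 1 / (1 + K1/[H⁺] + K1K2/[H⁺]²) = 1 / (1 + 10^+2.00 + 10^+0.84)
   = 1 / (1 + 100.00 + 6.9183) = 1/107.92 = 0.009266

α₀ = 0.00927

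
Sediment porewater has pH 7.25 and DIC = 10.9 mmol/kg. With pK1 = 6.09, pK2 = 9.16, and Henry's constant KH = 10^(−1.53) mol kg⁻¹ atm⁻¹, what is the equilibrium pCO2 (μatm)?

α₀ = 1 / (1 + K1/[H⁺] + K1K2/[H⁺]²) = 1 / (1 + 10^+1.16 + 10^-0.75)
   = 1 / (1 + 14.454 + 0.17783) = 1/15.632 = 0.06397
[CO2*] = α₀ × DIC = 0.06397 × 10.9 = 0.6973 mmol/kg
pCO2 = [CO2*]/KH = 6.973×10^-4 / 2.951×10^-2 = 2.36×10^4 μatm

pCO2 = 2.36×10^4 μatm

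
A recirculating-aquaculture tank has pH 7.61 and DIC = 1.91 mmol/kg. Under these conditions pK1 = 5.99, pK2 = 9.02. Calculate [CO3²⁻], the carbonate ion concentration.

[CO3²⁻] = 0.0699 mmol/kg

α₂ = 1 / (1 + [H⁺]/K2 + [H⁺]²/(K1K2)) = 1 / (1 + 10^+1.41 + 10^-0.21)
   = 1 / (1 + 25.704 + 0.61660) = 1/27.321 = 0.03660
[CO3²⁻] = α₂ × DIC = 0.03660 × 1.91 = 0.0699 mmol/kg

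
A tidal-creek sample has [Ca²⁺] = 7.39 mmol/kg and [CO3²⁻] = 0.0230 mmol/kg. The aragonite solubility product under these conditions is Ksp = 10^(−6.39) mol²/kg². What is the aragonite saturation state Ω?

Ksp = 10^(−6.39) = 4.074×10^-7
Ω = [Ca²⁺][CO3²⁻]/Ksp = (7.39×10^-3)(0.0230×10^-3) / 4.074×10^-7 = 0.417

Ω = 0.417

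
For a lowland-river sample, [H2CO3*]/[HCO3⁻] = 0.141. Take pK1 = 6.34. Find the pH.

pH = 7.19

From K1 = [H⁺][HCO3⁻]/[H2CO3*]:  pH = pK1 − log₁₀([H2CO3*]/[HCO3⁻])
log₁₀(0.141) = -0.851
pH = 6.34 − (-0.851) = 7.19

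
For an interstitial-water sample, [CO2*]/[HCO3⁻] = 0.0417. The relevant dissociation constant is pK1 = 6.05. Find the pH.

From K1 = [H⁺][HCO3⁻]/[CO2*]:  pH = pK1 − log₁₀([CO2*]/[HCO3⁻])
log₁₀(0.0417) = -1.380
pH = 6.05 − (-1.380) = 7.43

pH = 7.43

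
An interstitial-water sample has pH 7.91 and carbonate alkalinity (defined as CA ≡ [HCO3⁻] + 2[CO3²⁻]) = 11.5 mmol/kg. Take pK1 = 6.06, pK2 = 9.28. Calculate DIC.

CA = [HCO3⁻] + 2[CO3²⁻] = (α₁ + 2α₂)·DIC
At pH 7.91: [H⁺]/K1 = 10^-1.85 = 0.014125, K2/[H⁺] = 10^-1.37 = 0.042658
α₁ = 1/(1 + 0.014125 + 0.042658) = 1/1.0568 = 0.9463; α₂ = α₁·K2/[H⁺] = 0.04037
α₁ + 2α₂ = 1.0270
DIC = CA / (α₁ + 2α₂) = 11.5 / 1.0270 = 11.2 mmol/kg

DIC = 11.2 mmol/kg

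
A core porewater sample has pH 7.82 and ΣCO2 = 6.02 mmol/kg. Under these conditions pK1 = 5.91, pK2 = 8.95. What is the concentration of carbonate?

α₂ = 1 / (1 + [H⁺]/K2 + [H⁺]²/(K1K2)) = 1 / (1 + 10^+1.13 + 10^-0.78)
   = 1 / (1 + 13.490 + 0.16596) = 1/14.656 = 0.06823
[CO3²⁻] = α₂ × DIC = 0.06823 × 6.02 = 0.411 mmol/kg

[CO3²⁻] = 0.411 mmol/kg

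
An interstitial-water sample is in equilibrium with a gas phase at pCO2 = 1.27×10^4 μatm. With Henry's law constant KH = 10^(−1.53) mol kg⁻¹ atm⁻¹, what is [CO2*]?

[CO2*] = 375 μmol/kg

KH = 10^(−1.53) = 2.951×10^-2 mol kg⁻¹ atm⁻¹
[CO2*] = KH · pCO2 = 2.951×10^-2 × 1.27×10^4×10^-6 atm = 3.75×10^-4 mol/kg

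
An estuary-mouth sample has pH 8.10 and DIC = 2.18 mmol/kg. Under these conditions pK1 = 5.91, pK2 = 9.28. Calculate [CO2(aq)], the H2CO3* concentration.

α₀ = 1 / (1 + K1/[H⁺] + K1K2/[H⁺]²) = 1 / (1 + 10^+2.19 + 10^+1.01)
   = 1 / (1 + 154.88 + 10.233) = 1/166.11 = 0.006020
[CO2*] = α₀ × DIC = 0.006020 × 2.18 = 0.0131 mmol/kg = 13.1 μmol/kg

[CO2*] = 13.1 μmol/kg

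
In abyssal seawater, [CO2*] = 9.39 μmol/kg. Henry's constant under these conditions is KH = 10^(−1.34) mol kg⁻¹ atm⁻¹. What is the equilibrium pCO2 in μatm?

pCO2 = 205 μatm

KH = 10^(−1.34) = 4.571×10^-2 mol kg⁻¹ atm⁻¹
pCO2 = [CO2*]/KH = 9.39×10^-6 / 4.571×10^-2 = 2.05×10^-4 atm = 205 μatm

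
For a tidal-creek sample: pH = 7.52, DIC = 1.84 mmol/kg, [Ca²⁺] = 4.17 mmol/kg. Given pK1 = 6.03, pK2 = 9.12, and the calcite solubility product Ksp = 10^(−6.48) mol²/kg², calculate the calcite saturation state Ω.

α₂ = 1 / (1 + [H⁺]/K2 + [H⁺]²/(K1K2)) = 1 / (1 + 10^+1.60 + 10^+0.11)
   = 1 / (1 + 39.811 + 1.2882) = 1/42.099 = 0.02375
[CO3²⁻] = α₂ × DIC = 0.02375 × 1.84 = 0.04371 mmol/kg
Ksp = 10^(−6.48) = 3.311×10^-7
Ω = [Ca²⁺][CO3²⁻]/Ksp = (4.17×10^-3)(4.371×10^-5) / 3.311×10^-7 = 0.550

Ω = 0.550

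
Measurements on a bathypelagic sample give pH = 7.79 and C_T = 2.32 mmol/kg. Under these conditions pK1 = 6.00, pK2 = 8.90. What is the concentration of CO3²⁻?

α₂ = 1 / (1 + [H⁺]/K2 + [H⁺]²/(K1K2)) = 1 / (1 + 10^+1.11 + 10^-0.68)
   = 1 / (1 + 12.882 + 0.20893) = 1/14.091 = 0.07097
[CO3²⁻] = α₂ × DIC = 0.07097 × 2.32 = 0.165 mmol/kg

[CO3²⁻] = 0.165 mmol/kg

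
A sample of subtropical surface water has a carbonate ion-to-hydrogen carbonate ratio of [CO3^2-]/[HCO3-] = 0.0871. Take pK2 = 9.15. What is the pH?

From K2 = [H⁺][CO3^2-]/[HCO3-]:  pH = pK2 + log₁₀([CO3^2-]/[HCO3-])
log₁₀(0.0871) = -1.060
pH = 9.15 + (-1.060) = 8.09

pH = 8.09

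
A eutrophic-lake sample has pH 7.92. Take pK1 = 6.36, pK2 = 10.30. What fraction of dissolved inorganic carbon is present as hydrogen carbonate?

α₁ = 1 / (1 + [H⁺]/K1 + K2/[H⁺]) = 1 / (1 + 10^-1.56 + 10^-2.38)
   = 1 / (1 + 0.027542 + 0.0041687) = 1/1.0317 = 0.9693

α₁ = 0.969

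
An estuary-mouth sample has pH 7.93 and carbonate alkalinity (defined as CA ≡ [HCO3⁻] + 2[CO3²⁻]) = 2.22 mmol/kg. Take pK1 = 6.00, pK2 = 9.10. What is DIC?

CA = [HCO3⁻] + 2[CO3²⁻] = (α₁ + 2α₂)·DIC
At pH 7.93: [H⁺]/K1 = 10^-1.93 = 0.011749, K2/[H⁺] = 10^-1.17 = 0.067608
α₁ = 1/(1 + 0.011749 + 0.067608) = 1/1.0794 = 0.9265; α₂ = α₁·K2/[H⁺] = 0.06264
α₁ + 2α₂ = 1.0518
DIC = CA / (α₁ + 2α₂) = 2.22 / 1.0518 = 2.11 mmol/kg

DIC = 2.11 mmol/kg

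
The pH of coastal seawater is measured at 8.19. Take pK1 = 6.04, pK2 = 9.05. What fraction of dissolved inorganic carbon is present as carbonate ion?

α₂ = 0.121

α₂ = 1 / (1 + [H⁺]/K2 + [H⁺]²/(K1K2)) = 1 / (1 + 10^+0.86 + 10^-1.29)
   = 1 / (1 + 7.2444 + 0.051286) = 1/8.2956 = 0.1205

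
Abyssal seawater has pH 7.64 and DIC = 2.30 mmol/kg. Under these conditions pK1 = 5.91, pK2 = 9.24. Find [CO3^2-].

[CO3²⁻] = 0.0554 mmol/kg

α₂ = 1 / (1 + [H⁺]/K2 + [H⁺]²/(K1K2)) = 1 / (1 + 10^+1.60 + 10^-0.13)
   = 1 / (1 + 39.811 + 0.74131) = 1/41.552 = 0.02407
[CO3²⁻] = α₂ × DIC = 0.02407 × 2.30 = 0.0554 mmol/kg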